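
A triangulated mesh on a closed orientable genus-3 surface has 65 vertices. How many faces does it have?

χ = 2 − 2·3 = -4, and every face is a triangle so 3F = 2E.
V − E + F = -4 with E = 3F/2 gives 65 − (3/2 − 1)·F = -4, so F = 138 and E = 207.

138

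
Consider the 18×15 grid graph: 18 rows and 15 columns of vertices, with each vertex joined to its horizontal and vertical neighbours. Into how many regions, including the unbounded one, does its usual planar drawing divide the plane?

The grid has V = 18·15 = 270 vertices and E = 18·14 + 15·17 = 507 edges.
F = 2 − V + E = 2 − 270 + 507 = 239.

239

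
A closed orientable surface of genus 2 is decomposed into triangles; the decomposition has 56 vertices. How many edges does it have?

174

χ = 2 − 2·2 = -2, and every face is a triangle so 3F = 2E.
V − E + F = -2 with E = 3F/2 gives 56 − (3/2 − 1)·F = -2, so F = 116 and E = 174.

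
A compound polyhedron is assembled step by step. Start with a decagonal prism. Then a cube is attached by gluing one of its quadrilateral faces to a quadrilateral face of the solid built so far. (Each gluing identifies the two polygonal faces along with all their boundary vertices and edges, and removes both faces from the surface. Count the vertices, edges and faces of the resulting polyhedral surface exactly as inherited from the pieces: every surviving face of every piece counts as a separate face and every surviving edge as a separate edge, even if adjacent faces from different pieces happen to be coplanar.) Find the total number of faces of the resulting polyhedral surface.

A decagonal prism: V=20, E=30, F=12.
Attach a cube (V=8, E=12, F=6) along a 4-gon: merge 4 vertices and 4 edges, delete both glued faces → V=24, E=38, F=16.
Check: V − E + F = 24 − 38 + 16 = 2.

16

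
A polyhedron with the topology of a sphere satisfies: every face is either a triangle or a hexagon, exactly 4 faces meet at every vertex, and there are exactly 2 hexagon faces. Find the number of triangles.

Let x be the number of triangles; then F = 2 + x.
Edge–face incidences: 2E = 6·2 + 3·x = 12 + 3x.
Every vertex has degree 4, so 4V = 2E.
Euler: V − E + F = 2 ⇒ (2E)/4 − E + (2 + x) = 2.
Multiply by 8: 2·(2E) − 4·(2E) + 8·(2 + x) = 16, i.e. 16 + 8x − 2·(12 + 3x) = 16.
Collecting terms: 2x − 8 = 16, so 2x = 24, so x = 12.
Then 2E = 12 + 3·12 = 48, so E = 24, V = 2E/4 = 12, F = 2 + 12 = 14.

12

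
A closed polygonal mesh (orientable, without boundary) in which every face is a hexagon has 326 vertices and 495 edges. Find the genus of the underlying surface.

3

Every face is a hexagon and each edge borders two faces, so 6F = 2·495, giving F = 165.
χ = V − E + F = 326 − 495 + 165 = -4.
For a closed orientable surface χ = 2 − 2g, so g = (2 − (-4))/2 = 3.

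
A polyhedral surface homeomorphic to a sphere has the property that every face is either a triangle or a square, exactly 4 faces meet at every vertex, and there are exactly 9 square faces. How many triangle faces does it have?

Let x be the number of triangles; then F = 9 + x.
Edge–face incidences: 2E = 4·9 + 3·x = 36 + 3x.
Every vertex has degree 4, so 4V = 2E.
Euler: V − E + F = 2 ⇒ (2E)/4 − E + (9 + x) = 2.
Multiply by 8: 2·(2E) − 4·(2E) + 8·(9 + x) = 16, i.e. 72 + 8x − 2·(36 + 3x) = 16.
Collecting terms: 2x = 16, so x = 8.
Then 2E = 36 + 3·8 = 60, so E = 30, V = 2E/4 = 15, F = 9 + 8 = 17.

8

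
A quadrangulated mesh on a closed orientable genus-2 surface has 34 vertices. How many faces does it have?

χ = 2 − 2·2 = -2, and every face is a square so 4F = 2E.
V − E + F = -2 with E = 4F/2 gives 34 − (4/2 − 1)·F = -2, so F = 36 and E = 72.

36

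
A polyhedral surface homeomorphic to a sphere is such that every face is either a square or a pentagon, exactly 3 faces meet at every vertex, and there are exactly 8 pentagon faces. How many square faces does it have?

Let x be the number of squares; then F = 8 + x.
Edge–face incidences: 2E = 5·8 + 4·x = 40 + 4x.
Every vertex has degree 3, so 3V = 2E.
Euler: V − E + F = 2 ⇒ (2E)/3 − E + (8 + x) = 2.
Multiply by 6: 2·(2E) − 3·(2E) + 6·(8 + x) = 12, i.e. 48 + 6x − (40 + 4x) = 12.
Collecting terms: 2x + 8 = 12, so 2x = 4, so x = 2.
Then 2E = 40 + 4·2 = 48, so E = 24, V = 2E/3 = 16, F = 8 + 2 = 10.

2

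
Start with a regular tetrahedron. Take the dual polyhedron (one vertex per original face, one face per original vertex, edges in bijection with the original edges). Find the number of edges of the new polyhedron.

The base solid has V = 4, E = 6, F = 4.
The dual swaps V and F and preserves E: V′ = F = 4, E′ = E = 6, F′ = V = 4.

6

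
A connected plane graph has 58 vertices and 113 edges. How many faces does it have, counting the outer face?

Euler's formula for a connected plane graph: V − E + F = 2, so F = 2 − 58 + 113 = 57.

57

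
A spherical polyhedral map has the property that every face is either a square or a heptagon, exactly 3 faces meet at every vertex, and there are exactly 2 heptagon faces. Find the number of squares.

Let x be the number of squares; then F = 2 + x.
Edge–face incidences: 2E = 7·2 + 4·x = 14 + 4x.
Every vertex has degree 3, so 3V = 2E.
Euler: V − E + F = 2 ⇒ (2E)/3 − E + (2 + x) = 2.
Multiply by 6: 2·(2E) − 3·(2E) + 6·(2 + x) = 12, i.e. 12 + 6x − (14 + 4x) = 12.
Collecting terms: 2x − 2 = 12, so 2x = 14, so x = 7.
Then 2E = 14 + 4·7 = 42, so E = 21, V = 2E/3 = 14, F = 2 + 7 = 9.

7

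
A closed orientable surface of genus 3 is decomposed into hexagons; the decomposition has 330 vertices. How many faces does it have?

167

χ = 2 − 2·3 = -4, and every face is a hexagon so 6F = 2E.
V − E + F = -4 with E = 6F/2 gives 330 − (6/2 − 1)·F = -4, so F = 167 and E = 501.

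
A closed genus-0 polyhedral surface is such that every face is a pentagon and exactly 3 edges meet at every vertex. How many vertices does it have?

20

Each face has 5 edges and each edge borders two faces, so 2E = 5F.
Each vertex has degree 3, so 3V = 2E and hence V = 5F/3.
Euler: V − E + F = 2 ⇒ (5F/3) − (5F/2) + F = 2.
Multiply by 6: (10 − 15 + 6)F = 12, i.e. 1F = 12.
So F = 12, E = 5·12/2 = 30, V = 5·12/3 = 20.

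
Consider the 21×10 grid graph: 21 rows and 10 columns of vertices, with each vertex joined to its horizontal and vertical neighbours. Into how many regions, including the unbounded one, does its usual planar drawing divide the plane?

The grid has V = 21·10 = 210 vertices and E = 21·9 + 10·20 = 389 edges.
F = 2 − V + E = 2 − 210 + 389 = 181.

181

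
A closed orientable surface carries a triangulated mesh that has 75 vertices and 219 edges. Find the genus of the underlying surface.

0

Every face is a triangle and each edge borders two faces, so 3F = 2·219, giving F = 146.
χ = V − E + F = 75 − 219 + 146 = 2.
For a closed orientable surface χ = 2 − 2g, so g = (2 − (2))/2 = 0.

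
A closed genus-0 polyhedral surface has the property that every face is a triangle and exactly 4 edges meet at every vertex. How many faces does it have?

Each face has 3 edges and each edge borders two faces, so 2E = 3F.
Each vertex has degree 4, so 4V = 2E and hence V = 3F/4.
Euler: V − E + F = 2 ⇒ (3F/4) − (3F/2) + F = 2.
Multiply by 8: (6 − 12 + 8)F = 16, i.e. 2F = 16.
So F = 8, E = 3·8/2 = 12, V = 3·8/4 = 6.

8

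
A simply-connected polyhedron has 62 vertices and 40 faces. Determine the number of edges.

100

Here V − E + F = 2.
E = V + F − (2) = 62 + 40 − (2) = 100.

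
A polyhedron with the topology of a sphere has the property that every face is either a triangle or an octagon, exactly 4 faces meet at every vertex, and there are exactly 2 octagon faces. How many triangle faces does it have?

16

Let x be the number of triangles; then F = 2 + x.
Edge–face incidences: 2E = 8·2 + 3·x = 16 + 3x.
Every vertex has degree 4, so 4V = 2E.
Euler: V − E + F = 2 ⇒ (2E)/4 − E + (2 + x) = 2.
Multiply by 8: 2·(2E) − 4·(2E) + 8·(2 + x) = 16, i.e. 16 + 8x − 2·(16 + 3x) = 16.
Collecting terms: 2x − 16 = 16, so 2x = 32, so x = 16.
Then 2E = 16 + 3·16 = 64, so E = 32, V = 2E/4 = 16, F = 2 + 16 = 18.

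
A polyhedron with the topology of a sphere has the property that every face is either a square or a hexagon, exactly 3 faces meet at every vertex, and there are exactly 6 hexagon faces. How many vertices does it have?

Let x be the number of squares; then F = 6 + x.
Edge–face incidences: 2E = 6·6 + 4·x = 36 + 4x.
Every vertex has degree 3, so 3V = 2E.
Euler: V − E + F = 2 ⇒ (2E)/3 − E + (6 + x) = 2.
Multiply by 6: 2·(2E) − 3·(2E) + 6·(6 + x) = 12, i.e. 36 + 6x − (36 + 4x) = 12.
Collecting terms: 2x = 12, so x = 6.
Then 2E = 36 + 4·6 = 60, so E = 30, V = 2E/3 = 20, F = 6 + 6 = 12.

20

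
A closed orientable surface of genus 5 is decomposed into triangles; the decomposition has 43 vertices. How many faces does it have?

102

χ = 2 − 2·5 = -8, and every face is a triangle so 3F = 2E.
V − E + F = -8 with E = 3F/2 gives 43 − (3/2 − 1)·F = -8, so F = 102 and E = 153.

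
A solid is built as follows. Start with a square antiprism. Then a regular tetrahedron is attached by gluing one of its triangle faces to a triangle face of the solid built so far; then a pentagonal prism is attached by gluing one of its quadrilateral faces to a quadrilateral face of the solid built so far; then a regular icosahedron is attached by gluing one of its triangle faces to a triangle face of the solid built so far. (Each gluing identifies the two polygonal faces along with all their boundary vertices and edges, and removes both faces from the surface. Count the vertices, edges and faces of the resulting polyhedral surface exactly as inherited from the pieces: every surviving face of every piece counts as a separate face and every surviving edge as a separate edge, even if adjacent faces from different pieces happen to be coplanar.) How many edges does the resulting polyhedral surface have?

57

A square antiprism: V=8, E=16, F=10.
Attach a regular tetrahedron (V=4, E=6, F=4) along a 3-gon: merge 3 vertices and 3 edges, delete both glued faces → V=9, E=19, F=12.
Attach a pentagonal prism (V=10, E=15, F=7) along a 4-gon: merge 4 vertices and 4 edges, delete both glued faces → V=15, E=30, F=17.
Attach a regular icosahedron (V=12, E=30, F=20) along a 3-gon: merge 3 vertices and 3 edges, delete both glued faces → V=24, E=57, F=35.
Check: V − E + F = 24 − 57 + 35 = 2.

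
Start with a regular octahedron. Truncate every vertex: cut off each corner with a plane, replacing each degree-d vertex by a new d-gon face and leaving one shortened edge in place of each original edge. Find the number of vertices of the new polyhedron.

The base solid has V = 6, E = 12, F = 8.
Truncation replaces each original edge-end by a new vertex, so V′ = 2E = 24.
Each original edge survives, and each old vertex of degree d contributes d new edges; summing degrees gives Σd = 2E, so E′ = E + 2E = 3E = 36.
Each original face survives and each original vertex becomes one new face: F′ = F + V = 14.

24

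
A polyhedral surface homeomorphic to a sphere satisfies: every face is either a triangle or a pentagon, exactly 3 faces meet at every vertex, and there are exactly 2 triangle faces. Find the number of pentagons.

Let x be the number of pentagons; then F = 2 + x.
Edge–face incidences: 2E = 3·2 + 5·x = 6 + 5x.
Every vertex has degree 3, so 3V = 2E.
Euler: V − E + F = 2 ⇒ (2E)/3 − E + (2 + x) = 2.
Multiply by 6: 2·(2E) − 3·(2E) + 6·(2 + x) = 12, i.e. 12 + 6x − (6 + 5x) = 12.
Collecting terms: x + 6 = 12, so x = 6.
Then 2E = 6 + 5·6 = 36, so E = 18, V = 2E/3 = 12, F = 2 + 6 = 8.

6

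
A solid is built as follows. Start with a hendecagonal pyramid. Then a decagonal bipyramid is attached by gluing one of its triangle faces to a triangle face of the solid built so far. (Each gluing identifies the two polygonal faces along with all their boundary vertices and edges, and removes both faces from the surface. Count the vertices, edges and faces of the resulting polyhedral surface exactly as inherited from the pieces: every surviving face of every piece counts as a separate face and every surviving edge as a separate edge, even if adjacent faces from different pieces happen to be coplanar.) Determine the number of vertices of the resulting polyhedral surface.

21

A hendecagonal pyramid: V=12, E=22, F=12.
Attach a decagonal bipyramid (V=12, E=30, F=20) along a 3-gon: merge 3 vertices and 3 edges, delete both glued faces → V=21, E=49, F=30.
Check: V − E + F = 21 − 49 + 30 = 2.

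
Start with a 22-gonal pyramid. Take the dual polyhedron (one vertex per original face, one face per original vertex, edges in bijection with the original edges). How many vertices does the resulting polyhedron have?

The base solid has V = 23, E = 44, F = 23.
The dual swaps V and F and preserves E: V′ = F = 23, E′ = E = 44, F′ = V = 23.

23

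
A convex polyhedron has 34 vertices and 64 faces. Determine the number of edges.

96

Here V − E + F = 2.
E = V + F − (2) = 34 + 64 − (2) = 96.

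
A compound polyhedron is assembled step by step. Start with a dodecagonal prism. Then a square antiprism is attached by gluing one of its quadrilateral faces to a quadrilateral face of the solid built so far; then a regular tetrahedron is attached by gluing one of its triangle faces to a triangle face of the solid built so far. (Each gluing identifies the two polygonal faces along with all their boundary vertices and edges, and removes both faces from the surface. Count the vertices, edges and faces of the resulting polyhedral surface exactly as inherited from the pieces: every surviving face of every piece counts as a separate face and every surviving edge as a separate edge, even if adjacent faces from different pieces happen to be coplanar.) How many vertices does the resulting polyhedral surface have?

A dodecagonal prism: V=24, E=36, F=14.
Attach a square antiprism (V=8, E=16, F=10) along a 4-gon: merge 4 vertices and 4 edges, delete both glued faces → V=28, E=48, F=22.
Attach a regular tetrahedron (V=4, E=6, F=4) along a 3-gon: merge 3 vertices and 3 edges, delete both glued faces → V=29, E=51, F=24.
Check: V − E + F = 29 − 51 + 24 = 2.

29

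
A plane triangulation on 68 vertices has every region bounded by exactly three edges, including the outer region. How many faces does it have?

132

In a plane triangulation 3F = 2E and V − E + F = 2, so F = 2V − 4 = 2·68 − 4 = 132.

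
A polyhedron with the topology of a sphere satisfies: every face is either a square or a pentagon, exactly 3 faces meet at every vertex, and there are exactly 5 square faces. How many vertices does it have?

Let x be the number of pentagons; then F = 5 + x.
Edge–face incidences: 2E = 4·5 + 5·x = 20 + 5x.
Every vertex has degree 3, so 3V = 2E.
Euler: V − E + F = 2 ⇒ (2E)/3 − E + (5 + x) = 2.
Multiply by 6: 2·(2E) − 3·(2E) + 6·(5 + x) = 12, i.e. 30 + 6x − (20 + 5x) = 12.
Collecting terms: x + 10 = 12, so x = 2.
Then 2E = 20 + 5·2 = 30, so E = 15, V = 2E/3 = 10, F = 5 + 2 = 7.

10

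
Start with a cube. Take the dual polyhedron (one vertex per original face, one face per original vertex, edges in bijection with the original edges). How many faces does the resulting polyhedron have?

8

The base solid has V = 8, E = 12, F = 6.
The dual swaps V and F and preserves E: V′ = F = 6, E′ = E = 12, F′ = V = 8.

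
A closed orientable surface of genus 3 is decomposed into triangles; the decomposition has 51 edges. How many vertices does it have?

χ = 2 − 2·3 = -4, and every face is a triangle so 3F = 2E.
F = 2E/3 = 34. Then V = -4 + E − F = -4 + 51 − 34 = 13.

13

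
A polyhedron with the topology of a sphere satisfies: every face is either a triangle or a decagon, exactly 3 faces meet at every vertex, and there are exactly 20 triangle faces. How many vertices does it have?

Let x be the number of decagons; then F = 20 + x.
Edge–face incidences: 2E = 3·20 + 10·x = 60 + 10x.
Every vertex has degree 3, so 3V = 2E.
Euler: V − E + F = 2 ⇒ (2E)/3 − E + (20 + x) = 2.
Multiply by 6: 2·(2E) − 3·(2E) + 6·(20 + x) = 12, i.e. 120 + 6x − (60 + 10x) = 12.
Collecting terms: −4x + 60 = 12, so −4x = −48, so x = 12.
Then 2E = 60 + 10·12 = 180, so E = 90, V = 2E/3 = 60, F = 20 + 12 = 32.

60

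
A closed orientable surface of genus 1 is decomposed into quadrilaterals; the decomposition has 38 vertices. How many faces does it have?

χ = 2 − 2·1 = 0, and every face is a square so 4F = 2E.
V − E + F = 0 with E = 4F/2 gives 38 − (4/2 − 1)·F = 0, so F = 38 and E = 76.

38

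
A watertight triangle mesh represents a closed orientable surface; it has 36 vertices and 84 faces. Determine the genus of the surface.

Every face is a triangle, so 2E = 3·84 = 252, giving E = 126.
χ = V − E + F = 36 − 126 + 84 = -6.
For a closed orientable surface χ = 2 − 2g, so g = (2 − (-6))/2 = 4.

4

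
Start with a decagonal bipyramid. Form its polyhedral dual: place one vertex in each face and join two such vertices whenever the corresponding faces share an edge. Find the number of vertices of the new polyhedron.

20

The base solid has V = 12, E = 30, F = 20.
The dual swaps V and F and preserves E: V′ = F = 20, E′ = E = 30, F′ = V = 12.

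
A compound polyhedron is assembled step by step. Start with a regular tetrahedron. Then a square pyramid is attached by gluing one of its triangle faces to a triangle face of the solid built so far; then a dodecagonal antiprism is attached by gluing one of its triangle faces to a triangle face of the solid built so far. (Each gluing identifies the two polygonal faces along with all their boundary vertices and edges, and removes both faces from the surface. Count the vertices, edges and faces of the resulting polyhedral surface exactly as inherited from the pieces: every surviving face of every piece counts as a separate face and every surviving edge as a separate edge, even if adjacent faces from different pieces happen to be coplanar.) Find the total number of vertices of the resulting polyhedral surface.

27

A regular tetrahedron: V=4, E=6, F=4.
Attach a square pyramid (V=5, E=8, F=5) along a 3-gon: merge 3 vertices and 3 edges, delete both glued faces → V=6, E=11, F=7.
Attach a dodecagonal antiprism (V=24, E=48, F=26) along a 3-gon: merge 3 vertices and 3 edges, delete both glued faces → V=27, E=56, F=31.
Check: V − E + F = 27 − 56 + 31 = 2.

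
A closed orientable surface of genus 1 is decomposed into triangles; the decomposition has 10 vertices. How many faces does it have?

χ = 2 − 2·1 = 0, and every face is a triangle so 3F = 2E.
V − E + F = 0 with E = 3F/2 gives 10 − (3/2 − 1)·F = 0, so F = 20 and E = 30.

20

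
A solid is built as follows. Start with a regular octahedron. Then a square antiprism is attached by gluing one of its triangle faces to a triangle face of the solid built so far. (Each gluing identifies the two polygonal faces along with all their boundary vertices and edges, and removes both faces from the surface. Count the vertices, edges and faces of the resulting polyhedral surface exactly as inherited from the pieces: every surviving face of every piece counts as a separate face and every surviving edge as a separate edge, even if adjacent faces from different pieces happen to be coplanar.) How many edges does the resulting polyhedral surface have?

A regular octahedron: V=6, E=12, F=8.
Attach a square antiprism (V=8, E=16, F=10) along a 3-gon: merge 3 vertices and 3 edges, delete both glued faces → V=11, E=25, F=16.
Check: V − E + F = 11 − 25 + 16 = 2.

25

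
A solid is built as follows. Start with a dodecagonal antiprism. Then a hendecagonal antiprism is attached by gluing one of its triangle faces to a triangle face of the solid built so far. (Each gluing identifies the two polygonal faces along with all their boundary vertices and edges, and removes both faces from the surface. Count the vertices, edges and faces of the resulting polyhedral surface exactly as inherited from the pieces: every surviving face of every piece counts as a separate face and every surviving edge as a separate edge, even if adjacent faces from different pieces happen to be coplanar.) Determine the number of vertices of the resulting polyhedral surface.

A dodecagonal antiprism: V=24, E=48, F=26.
Attach a hendecagonal antiprism (V=22, E=44, F=24) along a 3-gon: merge 3 vertices and 3 edges, delete both glued faces → V=43, E=89, F=48.
Check: V − E + F = 43 − 89 + 48 = 2.

43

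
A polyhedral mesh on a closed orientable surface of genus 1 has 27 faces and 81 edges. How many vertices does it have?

For a closed orientable surface of genus 1, χ = 2 − 2·1 = 0.
V = 0 + E − F = 0 + 81 − 27 = 54.

54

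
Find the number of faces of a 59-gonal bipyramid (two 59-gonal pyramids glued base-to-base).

118

A bipyramid over an n-gon has 2n triangular faces and n + 2 vertices: V = 59 + 2 = 61, E = 3·59 = 177, F = 2·59 = 118.
Check: V − E + F = 61 − 177 + 118 = 2.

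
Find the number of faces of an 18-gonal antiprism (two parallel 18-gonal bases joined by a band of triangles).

38

An antiprism on an n-gon has two n-gon caps and 2n triangles: V = 2·18 = 36, E = 4·18 = 72, F = 2·18 + 2 = 38.
Check: V − E + F = 36 − 72 + 38 = 2.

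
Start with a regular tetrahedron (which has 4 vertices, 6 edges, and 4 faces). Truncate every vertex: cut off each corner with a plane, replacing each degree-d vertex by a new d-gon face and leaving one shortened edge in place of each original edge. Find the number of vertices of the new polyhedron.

Truncation replaces each original edge-end by a new vertex, so V′ = 2E = 12.
Each original edge survives, and each old vertex of degree d contributes d new edges; summing degrees gives Σd = 2E, so E′ = E + 2E = 3E = 18.
Each original face survives and each original vertex becomes one new face: F′ = F + V = 8.

12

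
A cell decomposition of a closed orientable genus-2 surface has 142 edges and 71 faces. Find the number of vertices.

69

For a closed orientable surface of genus 2, χ = 2 − 2·2 = -2.
V = -2 + E − F = -2 + 142 − 71 = 69.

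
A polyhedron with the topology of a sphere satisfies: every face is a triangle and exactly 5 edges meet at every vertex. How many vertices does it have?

Each face has 3 edges and each edge borders two faces, so 2E = 3F.
Each vertex has degree 5, so 5V = 2E and hence V = 3F/5.
Euler: V − E + F = 2 ⇒ (3F/5) − (3F/2) + F = 2.
Multiply by 10: (6 − 15 + 10)F = 20, i.e. 1F = 20.
So F = 20, E = 3·20/2 = 30, V = 3·20/5 = 12.

12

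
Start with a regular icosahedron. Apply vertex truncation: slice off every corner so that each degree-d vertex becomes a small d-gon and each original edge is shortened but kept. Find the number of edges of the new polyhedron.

The base solid has V = 12, E = 30, F = 20.
Truncation replaces each original edge-end by a new vertex, so V′ = 2E = 60.
Each original edge survives, and each old vertex of degree d contributes d new edges; summing degrees gives Σd = 2E, so E′ = E + 2E = 3E = 90.
Each original face survives and each original vertex becomes one new face: F′ = F + V = 32.

90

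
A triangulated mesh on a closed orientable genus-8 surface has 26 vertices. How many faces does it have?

χ = 2 − 2·8 = -14, and every face is a triangle so 3F = 2E.
V − E + F = -14 with E = 3F/2 gives 26 − (3/2 − 1)·F = -14, so F = 80 and E = 120.

80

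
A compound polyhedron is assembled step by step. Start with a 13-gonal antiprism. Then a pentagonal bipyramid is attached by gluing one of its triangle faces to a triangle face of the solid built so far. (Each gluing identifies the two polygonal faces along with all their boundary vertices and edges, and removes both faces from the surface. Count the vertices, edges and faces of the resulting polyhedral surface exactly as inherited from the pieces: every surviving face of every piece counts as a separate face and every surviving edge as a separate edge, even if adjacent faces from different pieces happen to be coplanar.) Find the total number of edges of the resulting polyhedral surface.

A 13-gonal antiprism: V=26, E=52, F=28.
Attach a pentagonal bipyramid (V=7, E=15, F=10) along a 3-gon: merge 3 vertices and 3 edges, delete both glued faces → V=30, E=64, F=36.
Check: V − E + F = 30 − 64 + 36 = 2.

64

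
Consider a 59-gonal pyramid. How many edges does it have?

A pyramid on an n-gon base has one n-gon and n triangles: V = 59 + 1 = 60, E = 2·59 = 118, F = 59 + 1 = 60.

118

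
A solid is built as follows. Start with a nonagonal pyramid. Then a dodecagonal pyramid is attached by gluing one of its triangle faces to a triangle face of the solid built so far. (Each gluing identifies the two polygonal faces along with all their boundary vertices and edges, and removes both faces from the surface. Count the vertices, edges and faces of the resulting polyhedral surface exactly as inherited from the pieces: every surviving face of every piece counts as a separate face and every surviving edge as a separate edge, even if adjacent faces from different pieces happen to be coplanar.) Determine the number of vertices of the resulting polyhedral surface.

20

A nonagonal pyramid: V=10, E=18, F=10.
Attach a dodecagonal pyramid (V=13, E=24, F=13) along a 3-gon: merge 3 vertices and 3 edges, delete both glued faces → V=20, E=39, F=21.
Check: V − E + F = 20 − 39 + 21 = 2.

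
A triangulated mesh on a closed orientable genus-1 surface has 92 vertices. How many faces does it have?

184

χ = 2 − 2·1 = 0, and every face is a triangle so 3F = 2E.
V − E + F = 0 with E = 3F/2 gives 92 − (3/2 − 1)·F = 0, so F = 184 and E = 276.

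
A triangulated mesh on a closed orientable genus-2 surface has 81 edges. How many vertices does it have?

χ = 2 − 2·2 = -2, and every face is a triangle so 3F = 2E.
F = 2E/3 = 54. Then V = -2 + E − F = -2 + 81 − 54 = 25.

25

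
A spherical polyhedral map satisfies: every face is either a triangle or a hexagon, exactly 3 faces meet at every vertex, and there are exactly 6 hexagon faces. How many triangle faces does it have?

Let x be the number of triangles; then F = 6 + x.
Edge–face incidences: 2E = 6·6 + 3·x = 36 + 3x.
Every vertex has degree 3, so 3V = 2E.
Euler: V − E + F = 2 ⇒ (2E)/3 − E + (6 + x) = 2.
Multiply by 6: 2·(2E) − 3·(2E) + 6·(6 + x) = 12, i.e. 36 + 6x − (36 + 3x) = 12.
Collecting terms: 3x = 12, so x = 4.
Then 2E = 36 + 3·4 = 48, so E = 24, V = 2E/3 = 16, F = 6 + 4 = 10.

4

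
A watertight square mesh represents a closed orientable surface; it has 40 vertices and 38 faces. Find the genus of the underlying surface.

Every face is a square, so 2E = 4·38 = 152, giving E = 76.
χ = V − E + F = 40 − 76 + 38 = 2.
For a closed orientable surface χ = 2 − 2g, so g = (2 − (2))/2 = 0.

0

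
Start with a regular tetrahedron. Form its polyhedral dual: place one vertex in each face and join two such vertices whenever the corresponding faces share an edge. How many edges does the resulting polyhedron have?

The base solid has V = 4, E = 6, F = 4.
The dual swaps V and F and preserves E: V′ = F = 4, E′ = E = 6, F′ = V = 4.

6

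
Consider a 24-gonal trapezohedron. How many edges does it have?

The n-trapezohedron (dual of the n-antiprism) has V = 2·24 + 2 = 50, E = 4·24 = 96, F = 2·24 = 48.

96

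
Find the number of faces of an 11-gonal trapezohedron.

22

The n-trapezohedron (dual of the n-antiprism) has V = 2·11 + 2 = 24, E = 4·11 = 44, F = 2·11 = 22.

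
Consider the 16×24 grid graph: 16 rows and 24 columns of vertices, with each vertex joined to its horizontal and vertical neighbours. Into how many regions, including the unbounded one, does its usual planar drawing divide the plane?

346

The grid has V = 16·24 = 384 vertices and E = 16·23 + 24·15 = 728 edges.
F = 2 − V + E = 2 − 384 + 728 = 346.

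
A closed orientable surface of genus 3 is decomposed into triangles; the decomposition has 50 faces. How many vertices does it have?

21

χ = 2 − 2·3 = -4, and every face is a triangle so 3F = 2E.
E = 3·50/2 = 75. Then V = -4 + E − F = -4 + 75 − 50 = 21.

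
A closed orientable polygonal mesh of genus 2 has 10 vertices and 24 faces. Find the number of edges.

36

For a closed orientable surface of genus 2, χ = 2 − 2·2 = -2.
E = V + F − (-2) = 10 + 24 − (-2) = 36.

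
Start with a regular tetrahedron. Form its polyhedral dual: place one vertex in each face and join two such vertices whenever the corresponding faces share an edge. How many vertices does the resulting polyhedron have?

The base solid has V = 4, E = 6, F = 4.
The dual swaps V and F and preserves E: V′ = F = 4, E′ = E = 6, F′ = V = 4.

4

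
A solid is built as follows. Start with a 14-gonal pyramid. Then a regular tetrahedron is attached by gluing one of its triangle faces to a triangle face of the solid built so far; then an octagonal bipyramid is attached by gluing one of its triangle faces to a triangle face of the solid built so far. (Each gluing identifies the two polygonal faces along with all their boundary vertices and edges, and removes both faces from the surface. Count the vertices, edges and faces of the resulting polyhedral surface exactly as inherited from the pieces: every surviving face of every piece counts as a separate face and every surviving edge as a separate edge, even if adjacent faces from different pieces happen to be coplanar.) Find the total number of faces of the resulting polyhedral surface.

A 14-gonal pyramid: V=15, E=28, F=15.
Attach a regular tetrahedron (V=4, E=6, F=4) along a 3-gon: merge 3 vertices and 3 edges, delete both glued faces → V=16, E=31, F=17.
Attach an octagonal bipyramid (V=10, E=24, F=16) along a 3-gon: merge 3 vertices and 3 edges, delete both glued faces → V=23, E=52, F=31.
Check: V − E + F = 23 − 52 + 31 = 2.

31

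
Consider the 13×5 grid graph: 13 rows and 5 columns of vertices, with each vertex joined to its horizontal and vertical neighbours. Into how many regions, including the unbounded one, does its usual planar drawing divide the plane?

The grid has V = 13·5 = 65 vertices and E = 13·4 + 5·12 = 112 edges.
F = 2 − V + E = 2 − 65 + 112 = 49.

49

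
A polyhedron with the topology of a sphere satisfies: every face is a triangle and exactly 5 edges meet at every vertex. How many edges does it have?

Each face has 3 edges and each edge borders two faces, so 2E = 3F.
Each vertex has degree 5, so 5V = 2E and hence V = 3F/5.
Euler: V − E + F = 2 ⇒ (3F/5) − (3F/2) + F = 2.
Multiply by 10: (6 − 15 + 10)F = 20, i.e. 1F = 20.
So F = 20, E = 3·20/2 = 30, V = 3·20/5 = 12.

30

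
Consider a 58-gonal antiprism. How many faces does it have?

118

An antiprism on an n-gon has two n-gon caps and 2n triangles: V = 2·58 = 116, E = 4·58 = 232, F = 2·58 + 2 = 118.
Check: V − E + F = 116 − 232 + 118 = 2.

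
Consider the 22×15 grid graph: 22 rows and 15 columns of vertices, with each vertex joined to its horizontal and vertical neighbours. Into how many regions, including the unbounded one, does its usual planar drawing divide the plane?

The grid has V = 22·15 = 330 vertices and E = 22·14 + 15·21 = 623 edges.
F = 2 − V + E = 2 − 330 + 623 = 295.

295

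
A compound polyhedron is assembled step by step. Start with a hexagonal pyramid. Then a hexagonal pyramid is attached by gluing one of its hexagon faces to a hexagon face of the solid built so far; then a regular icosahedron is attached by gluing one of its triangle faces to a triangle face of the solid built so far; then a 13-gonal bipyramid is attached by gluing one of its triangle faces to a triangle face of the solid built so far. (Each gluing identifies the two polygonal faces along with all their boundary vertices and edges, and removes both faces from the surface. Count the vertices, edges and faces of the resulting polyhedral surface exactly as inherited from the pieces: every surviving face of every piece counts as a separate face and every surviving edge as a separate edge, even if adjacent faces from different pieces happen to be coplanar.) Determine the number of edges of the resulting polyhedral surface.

A hexagonal pyramid: V=7, E=12, F=7.
Attach a hexagonal pyramid (V=7, E=12, F=7) along a 6-gon: merge 6 vertices and 6 edges, delete both glued faces → V=8, E=18, F=12.
Attach a regular icosahedron (V=12, E=30, F=20) along a 3-gon: merge 3 vertices and 3 edges, delete both glued faces → V=17, E=45, F=30.
Attach a 13-gonal bipyramid (V=15, E=39, F=26) along a 3-gon: merge 3 vertices and 3 edges, delete both glued faces → V=29, E=81, F=54.
Check: V − E + F = 29 − 81 + 54 = 2.

81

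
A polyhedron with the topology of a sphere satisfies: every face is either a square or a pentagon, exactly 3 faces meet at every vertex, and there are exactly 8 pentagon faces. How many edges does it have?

24

Let x be the number of squares; then F = 8 + x.
Edge–face incidences: 2E = 5·8 + 4·x = 40 + 4x.
Every vertex has degree 3, so 3V = 2E.
Euler: V − E + F = 2 ⇒ (2E)/3 − E + (8 + x) = 2.
Multiply by 6: 2·(2E) − 3·(2E) + 6·(8 + x) = 12, i.e. 48 + 6x − (40 + 4x) = 12.
Collecting terms: 2x + 8 = 12, so 2x = 4, so x = 2.
Then 2E = 40 + 4·2 = 48, so E = 24, V = 2E/3 = 16, F = 8 + 2 = 10.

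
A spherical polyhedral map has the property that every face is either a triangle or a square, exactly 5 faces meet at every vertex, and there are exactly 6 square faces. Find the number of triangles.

32

Let x be the number of triangles; then F = 6 + x.
Edge–face incidences: 2E = 4·6 + 3·x = 24 + 3x.
Every vertex has degree 5, so 5V = 2E.
Euler: V − E + F = 2 ⇒ (2E)/5 − E + (6 + x) = 2.
Multiply by 10: 2·(2E) − 5·(2E) + 10·(6 + x) = 20, i.e. 60 + 10x − 3·(24 + 3x) = 20.
Collecting terms: x − 12 = 20, so x = 32.
Then 2E = 24 + 3·32 = 120, so E = 60, V = 2E/5 = 24, F = 6 + 32 = 38.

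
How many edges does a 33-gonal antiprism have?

An antiprism on an n-gon has two n-gon caps and 2n triangles: V = 2·33 = 66, E = 4·33 = 132, F = 2·33 + 2 = 68.
Check: V − E + F = 66 − 132 + 68 = 2.

132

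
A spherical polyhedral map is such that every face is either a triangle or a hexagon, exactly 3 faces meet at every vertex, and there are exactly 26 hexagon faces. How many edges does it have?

84

Let x be the number of triangles; then F = 26 + x.
Edge–face incidences: 2E = 6·26 + 3·x = 156 + 3x.
Every vertex has degree 3, so 3V = 2E.
Euler: V − E + F = 2 ⇒ (2E)/3 − E + (26 + x) = 2.
Multiply by 6: 2·(2E) − 3·(2E) + 6·(26 + x) = 12, i.e. 156 + 6x − (156 + 3x) = 12.
Collecting terms: 3x = 12, so x = 4.
Then 2E = 156 + 3·4 = 168, so E = 84, V = 2E/3 = 56, F = 26 + 4 = 30.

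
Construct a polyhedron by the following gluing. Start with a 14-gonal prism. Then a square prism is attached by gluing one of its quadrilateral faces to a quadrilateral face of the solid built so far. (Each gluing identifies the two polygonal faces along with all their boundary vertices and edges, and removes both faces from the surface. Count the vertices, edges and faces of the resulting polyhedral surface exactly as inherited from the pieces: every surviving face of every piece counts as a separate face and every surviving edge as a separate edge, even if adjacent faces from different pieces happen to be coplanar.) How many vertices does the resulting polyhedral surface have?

32

A 14-gonal prism: V=28, E=42, F=16.
Attach a square prism (V=8, E=12, F=6) along a 4-gon: merge 4 vertices and 4 edges, delete both glued faces → V=32, E=50, F=20.
Check: V − E + F = 32 − 50 + 20 = 2.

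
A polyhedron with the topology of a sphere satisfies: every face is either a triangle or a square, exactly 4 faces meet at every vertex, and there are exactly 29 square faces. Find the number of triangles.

8

Let x be the number of triangles; then F = 29 + x.
Edge–face incidences: 2E = 4·29 + 3·x = 116 + 3x.
Every vertex has degree 4, so 4V = 2E.
Euler: V − E + F = 2 ⇒ (2E)/4 − E + (29 + x) = 2.
Multiply by 8: 2·(2E) − 4·(2E) + 8·(29 + x) = 16, i.e. 232 + 8x − 2·(116 + 3x) = 16.
Collecting terms: 2x = 16, so x = 8.
Then 2E = 116 + 3·8 = 140, so E = 70, V = 2E/4 = 35, F = 29 + 8 = 37.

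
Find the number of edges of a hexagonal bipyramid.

18

A bipyramid over an n-gon has 2n triangular faces and n + 2 vertices: V = 6 + 2 = 8, E = 3·6 = 18, F = 2·6 = 12.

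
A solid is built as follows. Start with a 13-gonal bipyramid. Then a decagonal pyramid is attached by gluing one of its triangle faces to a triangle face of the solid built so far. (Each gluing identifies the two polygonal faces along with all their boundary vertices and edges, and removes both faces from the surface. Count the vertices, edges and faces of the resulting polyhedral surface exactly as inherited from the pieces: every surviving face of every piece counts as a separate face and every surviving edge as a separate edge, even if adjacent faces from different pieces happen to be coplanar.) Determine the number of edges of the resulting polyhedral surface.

A 13-gonal bipyramid: V=15, E=39, F=26.
Attach a decagonal pyramid (V=11, E=20, F=11) along a 3-gon: merge 3 vertices and 3 edges, delete both glued faces → V=23, E=56, F=35.
Check: V − E + F = 23 − 56 + 35 = 2.

56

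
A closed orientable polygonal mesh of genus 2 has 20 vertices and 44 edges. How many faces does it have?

22

For a closed orientable surface of genus 2, χ = 2 − 2·2 = -2.
F = -2 − V + E = -2 − 20 + 44 = 22.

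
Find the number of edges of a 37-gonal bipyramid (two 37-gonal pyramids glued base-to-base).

111

A bipyramid over an n-gon has 2n triangular faces and n + 2 vertices: V = 37 + 2 = 39, E = 3·37 = 111, F = 2·37 = 74.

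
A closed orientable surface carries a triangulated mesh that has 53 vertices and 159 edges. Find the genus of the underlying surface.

1

Every face is a triangle and each edge borders two faces, so 3F = 2·159, giving F = 106.
χ = V − E + F = 53 − 159 + 106 = 0.
For a closed orientable surface χ = 2 − 2g, so g = (2 − (0))/2 = 1.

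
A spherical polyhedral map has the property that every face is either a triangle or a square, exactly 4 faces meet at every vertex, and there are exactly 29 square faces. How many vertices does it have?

Let x be the number of triangles; then F = 29 + x.
Edge–face incidences: 2E = 4·29 + 3·x = 116 + 3x.
Every vertex has degree 4, so 4V = 2E.
Euler: V − E + F = 2 ⇒ (2E)/4 − E + (29 + x) = 2.
Multiply by 8: 2·(2E) − 4·(2E) + 8·(29 + x) = 16, i.e. 232 + 8x − 2·(116 + 3x) = 16.
Collecting terms: 2x = 16, so x = 8.
Then 2E = 116 + 3·8 = 140, so E = 70, V = 2E/4 = 35, F = 29 + 8 = 37.

35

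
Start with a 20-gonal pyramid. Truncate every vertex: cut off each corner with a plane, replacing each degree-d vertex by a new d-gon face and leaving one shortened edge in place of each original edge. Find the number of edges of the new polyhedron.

The base solid has V = 21, E = 40, F = 21.
Truncation replaces each original edge-end by a new vertex, so V′ = 2E = 80.
Each original edge survives, and each old vertex of degree d contributes d new edges; summing degrees gives Σd = 2E, so E′ = E + 2E = 3E = 120.
Each original face survives and each original vertex becomes one new face: F′ = F + V = 42.

120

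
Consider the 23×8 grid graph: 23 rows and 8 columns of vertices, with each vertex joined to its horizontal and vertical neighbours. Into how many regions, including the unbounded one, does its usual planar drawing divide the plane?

155

The grid has V = 23·8 = 184 vertices and E = 23·7 + 8·22 = 337 edges.
F = 2 − V + E = 2 − 184 + 337 = 155.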